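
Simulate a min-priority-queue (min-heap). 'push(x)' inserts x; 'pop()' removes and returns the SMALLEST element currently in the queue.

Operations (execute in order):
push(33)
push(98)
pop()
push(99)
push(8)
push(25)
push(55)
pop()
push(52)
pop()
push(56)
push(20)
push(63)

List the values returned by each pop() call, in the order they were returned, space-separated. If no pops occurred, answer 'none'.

Answer: 33 8 25

Derivation:
push(33): heap contents = [33]
push(98): heap contents = [33, 98]
pop() → 33: heap contents = [98]
push(99): heap contents = [98, 99]
push(8): heap contents = [8, 98, 99]
push(25): heap contents = [8, 25, 98, 99]
push(55): heap contents = [8, 25, 55, 98, 99]
pop() → 8: heap contents = [25, 55, 98, 99]
push(52): heap contents = [25, 52, 55, 98, 99]
pop() → 25: heap contents = [52, 55, 98, 99]
push(56): heap contents = [52, 55, 56, 98, 99]
push(20): heap contents = [20, 52, 55, 56, 98, 99]
push(63): heap contents = [20, 52, 55, 56, 63, 98, 99]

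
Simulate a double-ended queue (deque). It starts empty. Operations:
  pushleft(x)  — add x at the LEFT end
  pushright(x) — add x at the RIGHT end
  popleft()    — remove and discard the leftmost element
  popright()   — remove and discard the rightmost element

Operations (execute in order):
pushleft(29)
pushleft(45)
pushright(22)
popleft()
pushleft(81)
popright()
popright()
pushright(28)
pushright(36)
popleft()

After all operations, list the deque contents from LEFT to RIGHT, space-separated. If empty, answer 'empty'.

pushleft(29): [29]
pushleft(45): [45, 29]
pushright(22): [45, 29, 22]
popleft(): [29, 22]
pushleft(81): [81, 29, 22]
popright(): [81, 29]
popright(): [81]
pushright(28): [81, 28]
pushright(36): [81, 28, 36]
popleft(): [28, 36]

Answer: 28 36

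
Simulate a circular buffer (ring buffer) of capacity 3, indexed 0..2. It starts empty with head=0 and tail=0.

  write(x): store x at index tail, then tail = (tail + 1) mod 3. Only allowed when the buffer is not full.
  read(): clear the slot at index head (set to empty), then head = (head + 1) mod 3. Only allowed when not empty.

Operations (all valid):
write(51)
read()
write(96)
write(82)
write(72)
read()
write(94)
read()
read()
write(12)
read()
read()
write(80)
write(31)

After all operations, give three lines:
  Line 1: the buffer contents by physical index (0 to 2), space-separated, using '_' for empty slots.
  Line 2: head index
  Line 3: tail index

write(51): buf=[51 _ _], head=0, tail=1, size=1
read(): buf=[_ _ _], head=1, tail=1, size=0
write(96): buf=[_ 96 _], head=1, tail=2, size=1
write(82): buf=[_ 96 82], head=1, tail=0, size=2
write(72): buf=[72 96 82], head=1, tail=1, size=3
read(): buf=[72 _ 82], head=2, tail=1, size=2
write(94): buf=[72 94 82], head=2, tail=2, size=3
read(): buf=[72 94 _], head=0, tail=2, size=2
read(): buf=[_ 94 _], head=1, tail=2, size=1
write(12): buf=[_ 94 12], head=1, tail=0, size=2
read(): buf=[_ _ 12], head=2, tail=0, size=1
read(): buf=[_ _ _], head=0, tail=0, size=0
write(80): buf=[80 _ _], head=0, tail=1, size=1
write(31): buf=[80 31 _], head=0, tail=2, size=2

Answer: 80 31 _
0
2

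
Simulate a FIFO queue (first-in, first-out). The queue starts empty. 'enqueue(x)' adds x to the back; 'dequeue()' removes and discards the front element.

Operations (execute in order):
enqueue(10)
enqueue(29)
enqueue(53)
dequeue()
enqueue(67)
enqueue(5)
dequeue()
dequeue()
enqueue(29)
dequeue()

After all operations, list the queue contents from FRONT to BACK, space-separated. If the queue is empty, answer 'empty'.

Answer: 5 29

Derivation:
enqueue(10): [10]
enqueue(29): [10, 29]
enqueue(53): [10, 29, 53]
dequeue(): [29, 53]
enqueue(67): [29, 53, 67]
enqueue(5): [29, 53, 67, 5]
dequeue(): [53, 67, 5]
dequeue(): [67, 5]
enqueue(29): [67, 5, 29]
dequeue(): [5, 29]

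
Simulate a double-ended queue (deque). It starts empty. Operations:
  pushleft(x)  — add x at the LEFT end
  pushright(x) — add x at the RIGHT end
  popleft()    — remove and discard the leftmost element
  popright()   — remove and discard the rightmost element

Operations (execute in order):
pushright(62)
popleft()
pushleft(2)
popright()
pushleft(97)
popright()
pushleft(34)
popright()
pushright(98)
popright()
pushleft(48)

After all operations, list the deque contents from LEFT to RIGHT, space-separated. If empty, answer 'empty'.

pushright(62): [62]
popleft(): []
pushleft(2): [2]
popright(): []
pushleft(97): [97]
popright(): []
pushleft(34): [34]
popright(): []
pushright(98): [98]
popright(): []
pushleft(48): [48]

Answer: 48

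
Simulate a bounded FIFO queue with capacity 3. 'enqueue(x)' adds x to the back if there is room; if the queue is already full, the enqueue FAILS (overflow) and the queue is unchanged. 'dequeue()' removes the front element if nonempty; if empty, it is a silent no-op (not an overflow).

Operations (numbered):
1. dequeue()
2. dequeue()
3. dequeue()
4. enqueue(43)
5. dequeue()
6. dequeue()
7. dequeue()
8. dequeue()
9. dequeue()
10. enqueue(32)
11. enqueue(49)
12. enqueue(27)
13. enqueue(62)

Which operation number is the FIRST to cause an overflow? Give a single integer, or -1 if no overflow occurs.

1. dequeue(): empty, no-op, size=0
2. dequeue(): empty, no-op, size=0
3. dequeue(): empty, no-op, size=0
4. enqueue(43): size=1
5. dequeue(): size=0
6. dequeue(): empty, no-op, size=0
7. dequeue(): empty, no-op, size=0
8. dequeue(): empty, no-op, size=0
9. dequeue(): empty, no-op, size=0
10. enqueue(32): size=1
11. enqueue(49): size=2
12. enqueue(27): size=3
13. enqueue(62): size=3=cap → OVERFLOW (fail)

Answer: 13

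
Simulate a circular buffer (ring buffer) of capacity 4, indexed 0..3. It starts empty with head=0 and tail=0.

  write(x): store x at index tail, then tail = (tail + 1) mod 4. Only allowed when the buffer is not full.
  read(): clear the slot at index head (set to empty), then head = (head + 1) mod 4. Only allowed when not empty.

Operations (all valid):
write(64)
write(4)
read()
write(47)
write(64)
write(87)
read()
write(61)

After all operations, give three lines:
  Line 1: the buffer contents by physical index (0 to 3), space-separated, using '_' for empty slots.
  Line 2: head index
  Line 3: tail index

Answer: 87 61 47 64
2
2

Derivation:
write(64): buf=[64 _ _ _], head=0, tail=1, size=1
write(4): buf=[64 4 _ _], head=0, tail=2, size=2
read(): buf=[_ 4 _ _], head=1, tail=2, size=1
write(47): buf=[_ 4 47 _], head=1, tail=3, size=2
write(64): buf=[_ 4 47 64], head=1, tail=0, size=3
write(87): buf=[87 4 47 64], head=1, tail=1, size=4
read(): buf=[87 _ 47 64], head=2, tail=1, size=3
write(61): buf=[87 61 47 64], head=2, tail=2, size=4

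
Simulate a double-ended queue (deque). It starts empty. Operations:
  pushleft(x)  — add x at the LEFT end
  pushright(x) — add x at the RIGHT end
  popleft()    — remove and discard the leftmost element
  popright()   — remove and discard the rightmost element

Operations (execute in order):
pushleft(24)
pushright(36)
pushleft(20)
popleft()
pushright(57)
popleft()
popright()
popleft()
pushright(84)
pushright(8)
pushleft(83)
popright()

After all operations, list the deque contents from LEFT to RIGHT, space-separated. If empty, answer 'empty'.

Answer: 83 84

Derivation:
pushleft(24): [24]
pushright(36): [24, 36]
pushleft(20): [20, 24, 36]
popleft(): [24, 36]
pushright(57): [24, 36, 57]
popleft(): [36, 57]
popright(): [36]
popleft(): []
pushright(84): [84]
pushright(8): [84, 8]
pushleft(83): [83, 84, 8]
popright(): [83, 84]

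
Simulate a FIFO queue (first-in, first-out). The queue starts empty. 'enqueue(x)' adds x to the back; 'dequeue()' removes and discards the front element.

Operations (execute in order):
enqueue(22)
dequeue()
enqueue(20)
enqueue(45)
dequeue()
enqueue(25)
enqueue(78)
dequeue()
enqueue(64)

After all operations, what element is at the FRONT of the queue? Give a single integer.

enqueue(22): queue = [22]
dequeue(): queue = []
enqueue(20): queue = [20]
enqueue(45): queue = [20, 45]
dequeue(): queue = [45]
enqueue(25): queue = [45, 25]
enqueue(78): queue = [45, 25, 78]
dequeue(): queue = [25, 78]
enqueue(64): queue = [25, 78, 64]

Answer: 25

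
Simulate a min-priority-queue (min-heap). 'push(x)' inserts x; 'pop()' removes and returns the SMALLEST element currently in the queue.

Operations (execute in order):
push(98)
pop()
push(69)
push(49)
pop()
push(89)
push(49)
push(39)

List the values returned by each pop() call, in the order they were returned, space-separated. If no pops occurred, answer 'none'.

Answer: 98 49

Derivation:
push(98): heap contents = [98]
pop() → 98: heap contents = []
push(69): heap contents = [69]
push(49): heap contents = [49, 69]
pop() → 49: heap contents = [69]
push(89): heap contents = [69, 89]
push(49): heap contents = [49, 69, 89]
push(39): heap contents = [39, 49, 69, 89]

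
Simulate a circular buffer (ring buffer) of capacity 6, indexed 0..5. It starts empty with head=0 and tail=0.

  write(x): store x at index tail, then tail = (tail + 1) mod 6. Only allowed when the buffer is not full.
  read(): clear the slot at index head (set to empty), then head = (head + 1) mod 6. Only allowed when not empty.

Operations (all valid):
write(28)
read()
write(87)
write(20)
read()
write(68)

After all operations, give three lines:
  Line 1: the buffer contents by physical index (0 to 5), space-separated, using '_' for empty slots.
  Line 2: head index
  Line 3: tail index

write(28): buf=[28 _ _ _ _ _], head=0, tail=1, size=1
read(): buf=[_ _ _ _ _ _], head=1, tail=1, size=0
write(87): buf=[_ 87 _ _ _ _], head=1, tail=2, size=1
write(20): buf=[_ 87 20 _ _ _], head=1, tail=3, size=2
read(): buf=[_ _ 20 _ _ _], head=2, tail=3, size=1
write(68): buf=[_ _ 20 68 _ _], head=2, tail=4, size=2

Answer: _ _ 20 68 _ _
2
4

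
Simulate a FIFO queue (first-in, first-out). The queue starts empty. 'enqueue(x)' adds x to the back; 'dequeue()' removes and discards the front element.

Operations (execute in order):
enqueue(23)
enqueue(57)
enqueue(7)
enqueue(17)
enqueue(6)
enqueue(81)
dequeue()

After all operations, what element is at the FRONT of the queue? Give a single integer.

Answer: 57

Derivation:
enqueue(23): queue = [23]
enqueue(57): queue = [23, 57]
enqueue(7): queue = [23, 57, 7]
enqueue(17): queue = [23, 57, 7, 17]
enqueue(6): queue = [23, 57, 7, 17, 6]
enqueue(81): queue = [23, 57, 7, 17, 6, 81]
dequeue(): queue = [57, 7, 17, 6, 81]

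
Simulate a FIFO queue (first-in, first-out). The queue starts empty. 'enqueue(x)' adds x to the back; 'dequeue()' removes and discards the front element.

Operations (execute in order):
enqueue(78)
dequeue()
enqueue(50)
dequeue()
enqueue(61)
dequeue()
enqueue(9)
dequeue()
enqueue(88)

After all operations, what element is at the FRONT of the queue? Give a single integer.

Answer: 88

Derivation:
enqueue(78): queue = [78]
dequeue(): queue = []
enqueue(50): queue = [50]
dequeue(): queue = []
enqueue(61): queue = [61]
dequeue(): queue = []
enqueue(9): queue = [9]
dequeue(): queue = []
enqueue(88): queue = [88]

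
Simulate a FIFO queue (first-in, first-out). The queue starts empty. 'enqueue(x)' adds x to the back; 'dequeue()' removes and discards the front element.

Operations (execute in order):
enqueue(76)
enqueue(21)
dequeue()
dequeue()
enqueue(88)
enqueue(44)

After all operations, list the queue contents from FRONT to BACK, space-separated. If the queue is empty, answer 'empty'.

Answer: 88 44

Derivation:
enqueue(76): [76]
enqueue(21): [76, 21]
dequeue(): [21]
dequeue(): []
enqueue(88): [88]
enqueue(44): [88, 44]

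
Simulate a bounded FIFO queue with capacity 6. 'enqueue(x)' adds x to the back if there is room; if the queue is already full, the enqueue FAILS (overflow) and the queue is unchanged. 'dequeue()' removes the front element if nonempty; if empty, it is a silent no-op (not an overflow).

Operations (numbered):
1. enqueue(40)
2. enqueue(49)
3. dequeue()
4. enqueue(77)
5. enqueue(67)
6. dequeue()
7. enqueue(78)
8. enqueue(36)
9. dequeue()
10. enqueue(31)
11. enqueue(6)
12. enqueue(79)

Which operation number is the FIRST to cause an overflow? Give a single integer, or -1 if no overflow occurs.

Answer: -1

Derivation:
1. enqueue(40): size=1
2. enqueue(49): size=2
3. dequeue(): size=1
4. enqueue(77): size=2
5. enqueue(67): size=3
6. dequeue(): size=2
7. enqueue(78): size=3
8. enqueue(36): size=4
9. dequeue(): size=3
10. enqueue(31): size=4
11. enqueue(6): size=5
12. enqueue(79): size=6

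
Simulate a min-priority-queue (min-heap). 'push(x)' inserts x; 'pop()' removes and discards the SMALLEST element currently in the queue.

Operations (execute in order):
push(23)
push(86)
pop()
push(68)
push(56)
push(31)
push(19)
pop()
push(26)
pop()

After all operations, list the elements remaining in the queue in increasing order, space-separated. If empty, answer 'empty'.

push(23): heap contents = [23]
push(86): heap contents = [23, 86]
pop() → 23: heap contents = [86]
push(68): heap contents = [68, 86]
push(56): heap contents = [56, 68, 86]
push(31): heap contents = [31, 56, 68, 86]
push(19): heap contents = [19, 31, 56, 68, 86]
pop() → 19: heap contents = [31, 56, 68, 86]
push(26): heap contents = [26, 31, 56, 68, 86]
pop() → 26: heap contents = [31, 56, 68, 86]

Answer: 31 56 68 86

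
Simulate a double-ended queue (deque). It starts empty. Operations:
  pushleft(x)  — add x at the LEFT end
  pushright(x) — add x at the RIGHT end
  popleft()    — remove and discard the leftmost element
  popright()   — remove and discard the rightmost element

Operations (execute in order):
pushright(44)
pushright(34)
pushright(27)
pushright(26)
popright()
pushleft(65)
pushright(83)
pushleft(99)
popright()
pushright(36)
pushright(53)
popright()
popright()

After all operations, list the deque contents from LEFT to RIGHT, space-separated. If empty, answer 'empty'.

Answer: 99 65 44 34 27

Derivation:
pushright(44): [44]
pushright(34): [44, 34]
pushright(27): [44, 34, 27]
pushright(26): [44, 34, 27, 26]
popright(): [44, 34, 27]
pushleft(65): [65, 44, 34, 27]
pushright(83): [65, 44, 34, 27, 83]
pushleft(99): [99, 65, 44, 34, 27, 83]
popright(): [99, 65, 44, 34, 27]
pushright(36): [99, 65, 44, 34, 27, 36]
pushright(53): [99, 65, 44, 34, 27, 36, 53]
popright(): [99, 65, 44, 34, 27, 36]
popright(): [99, 65, 44, 34, 27]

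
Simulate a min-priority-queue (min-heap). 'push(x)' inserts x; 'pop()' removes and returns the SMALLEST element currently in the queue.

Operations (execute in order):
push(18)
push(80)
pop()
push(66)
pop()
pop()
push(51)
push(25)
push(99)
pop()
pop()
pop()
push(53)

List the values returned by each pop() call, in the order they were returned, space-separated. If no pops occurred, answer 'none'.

Answer: 18 66 80 25 51 99

Derivation:
push(18): heap contents = [18]
push(80): heap contents = [18, 80]
pop() → 18: heap contents = [80]
push(66): heap contents = [66, 80]
pop() → 66: heap contents = [80]
pop() → 80: heap contents = []
push(51): heap contents = [51]
push(25): heap contents = [25, 51]
push(99): heap contents = [25, 51, 99]
pop() → 25: heap contents = [51, 99]
pop() → 51: heap contents = [99]
pop() → 99: heap contents = []
push(53): heap contents = [53]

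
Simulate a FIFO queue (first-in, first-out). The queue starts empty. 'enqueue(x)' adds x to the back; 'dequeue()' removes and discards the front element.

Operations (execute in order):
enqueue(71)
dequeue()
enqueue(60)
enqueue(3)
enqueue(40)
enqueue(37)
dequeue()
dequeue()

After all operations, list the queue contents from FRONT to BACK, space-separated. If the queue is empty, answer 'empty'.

enqueue(71): [71]
dequeue(): []
enqueue(60): [60]
enqueue(3): [60, 3]
enqueue(40): [60, 3, 40]
enqueue(37): [60, 3, 40, 37]
dequeue(): [3, 40, 37]
dequeue(): [40, 37]

Answer: 40 37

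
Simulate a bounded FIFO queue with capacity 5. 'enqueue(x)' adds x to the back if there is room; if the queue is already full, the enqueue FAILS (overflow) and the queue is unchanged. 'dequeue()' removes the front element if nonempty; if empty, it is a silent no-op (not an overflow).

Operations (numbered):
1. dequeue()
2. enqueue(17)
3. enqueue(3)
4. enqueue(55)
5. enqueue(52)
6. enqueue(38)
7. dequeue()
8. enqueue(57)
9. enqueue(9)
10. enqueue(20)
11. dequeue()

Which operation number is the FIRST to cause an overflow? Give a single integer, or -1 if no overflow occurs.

1. dequeue(): empty, no-op, size=0
2. enqueue(17): size=1
3. enqueue(3): size=2
4. enqueue(55): size=3
5. enqueue(52): size=4
6. enqueue(38): size=5
7. dequeue(): size=4
8. enqueue(57): size=5
9. enqueue(9): size=5=cap → OVERFLOW (fail)
10. enqueue(20): size=5=cap → OVERFLOW (fail)
11. dequeue(): size=4

Answer: 9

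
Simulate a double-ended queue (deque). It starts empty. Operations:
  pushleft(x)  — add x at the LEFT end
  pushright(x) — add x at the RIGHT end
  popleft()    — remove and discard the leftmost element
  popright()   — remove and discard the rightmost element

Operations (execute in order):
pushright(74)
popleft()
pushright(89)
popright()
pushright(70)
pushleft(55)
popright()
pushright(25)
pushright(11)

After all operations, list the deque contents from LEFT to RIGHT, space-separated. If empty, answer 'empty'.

pushright(74): [74]
popleft(): []
pushright(89): [89]
popright(): []
pushright(70): [70]
pushleft(55): [55, 70]
popright(): [55]
pushright(25): [55, 25]
pushright(11): [55, 25, 11]

Answer: 55 25 11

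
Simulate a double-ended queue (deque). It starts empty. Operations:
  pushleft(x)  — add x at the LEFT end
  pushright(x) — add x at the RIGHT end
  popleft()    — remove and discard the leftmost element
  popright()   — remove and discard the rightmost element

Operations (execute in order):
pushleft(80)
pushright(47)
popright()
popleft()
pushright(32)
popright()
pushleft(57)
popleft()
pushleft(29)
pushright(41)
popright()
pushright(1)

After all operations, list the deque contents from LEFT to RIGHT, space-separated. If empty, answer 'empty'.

pushleft(80): [80]
pushright(47): [80, 47]
popright(): [80]
popleft(): []
pushright(32): [32]
popright(): []
pushleft(57): [57]
popleft(): []
pushleft(29): [29]
pushright(41): [29, 41]
popright(): [29]
pushright(1): [29, 1]

Answer: 29 1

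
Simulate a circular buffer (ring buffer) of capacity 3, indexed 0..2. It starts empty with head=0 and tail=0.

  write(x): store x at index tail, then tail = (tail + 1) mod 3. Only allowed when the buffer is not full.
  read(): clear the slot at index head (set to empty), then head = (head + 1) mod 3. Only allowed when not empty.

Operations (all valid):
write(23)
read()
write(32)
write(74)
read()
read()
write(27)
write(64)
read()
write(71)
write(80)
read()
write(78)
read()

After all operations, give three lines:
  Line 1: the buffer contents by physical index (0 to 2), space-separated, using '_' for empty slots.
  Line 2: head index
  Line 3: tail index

Answer: 80 78 _
0
2

Derivation:
write(23): buf=[23 _ _], head=0, tail=1, size=1
read(): buf=[_ _ _], head=1, tail=1, size=0
write(32): buf=[_ 32 _], head=1, tail=2, size=1
write(74): buf=[_ 32 74], head=1, tail=0, size=2
read(): buf=[_ _ 74], head=2, tail=0, size=1
read(): buf=[_ _ _], head=0, tail=0, size=0
write(27): buf=[27 _ _], head=0, tail=1, size=1
write(64): buf=[27 64 _], head=0, tail=2, size=2
read(): buf=[_ 64 _], head=1, tail=2, size=1
write(71): buf=[_ 64 71], head=1, tail=0, size=2
write(80): buf=[80 64 71], head=1, tail=1, size=3
read(): buf=[80 _ 71], head=2, tail=1, size=2
write(78): buf=[80 78 71], head=2, tail=2, size=3
read(): buf=[80 78 _], head=0, tail=2, size=2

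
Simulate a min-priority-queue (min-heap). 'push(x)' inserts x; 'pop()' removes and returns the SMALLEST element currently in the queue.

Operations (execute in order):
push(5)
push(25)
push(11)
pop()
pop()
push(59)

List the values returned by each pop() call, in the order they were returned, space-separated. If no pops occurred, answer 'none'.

push(5): heap contents = [5]
push(25): heap contents = [5, 25]
push(11): heap contents = [5, 11, 25]
pop() → 5: heap contents = [11, 25]
pop() → 11: heap contents = [25]
push(59): heap contents = [25, 59]

Answer: 5 11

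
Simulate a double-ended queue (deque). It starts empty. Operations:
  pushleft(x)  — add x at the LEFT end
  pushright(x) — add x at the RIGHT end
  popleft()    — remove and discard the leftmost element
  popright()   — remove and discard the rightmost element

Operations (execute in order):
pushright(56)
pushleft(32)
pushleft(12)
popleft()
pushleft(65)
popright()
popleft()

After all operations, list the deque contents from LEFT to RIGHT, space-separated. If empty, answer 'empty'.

Answer: 32

Derivation:
pushright(56): [56]
pushleft(32): [32, 56]
pushleft(12): [12, 32, 56]
popleft(): [32, 56]
pushleft(65): [65, 32, 56]
popright(): [65, 32]
popleft(): [32]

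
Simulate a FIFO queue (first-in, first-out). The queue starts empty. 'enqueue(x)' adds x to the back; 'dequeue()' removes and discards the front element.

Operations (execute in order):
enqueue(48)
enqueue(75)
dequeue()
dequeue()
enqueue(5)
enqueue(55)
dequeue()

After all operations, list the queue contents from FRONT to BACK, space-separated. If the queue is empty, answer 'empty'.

Answer: 55

Derivation:
enqueue(48): [48]
enqueue(75): [48, 75]
dequeue(): [75]
dequeue(): []
enqueue(5): [5]
enqueue(55): [5, 55]
dequeue(): [55]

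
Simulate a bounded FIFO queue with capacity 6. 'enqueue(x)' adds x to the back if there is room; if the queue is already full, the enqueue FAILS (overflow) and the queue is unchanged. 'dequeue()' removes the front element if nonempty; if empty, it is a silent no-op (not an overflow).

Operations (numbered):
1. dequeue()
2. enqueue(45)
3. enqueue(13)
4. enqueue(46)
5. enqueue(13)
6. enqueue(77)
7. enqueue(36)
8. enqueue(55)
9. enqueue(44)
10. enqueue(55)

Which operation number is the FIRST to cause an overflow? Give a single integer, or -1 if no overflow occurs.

Answer: 8

Derivation:
1. dequeue(): empty, no-op, size=0
2. enqueue(45): size=1
3. enqueue(13): size=2
4. enqueue(46): size=3
5. enqueue(13): size=4
6. enqueue(77): size=5
7. enqueue(36): size=6
8. enqueue(55): size=6=cap → OVERFLOW (fail)
9. enqueue(44): size=6=cap → OVERFLOW (fail)
10. enqueue(55): size=6=cap → OVERFLOW (fail)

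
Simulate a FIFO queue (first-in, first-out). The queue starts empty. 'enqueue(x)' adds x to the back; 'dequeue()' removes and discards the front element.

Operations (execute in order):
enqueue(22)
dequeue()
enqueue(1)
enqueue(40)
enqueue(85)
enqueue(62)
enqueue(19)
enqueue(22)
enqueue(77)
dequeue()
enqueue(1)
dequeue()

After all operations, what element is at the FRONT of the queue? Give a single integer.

Answer: 85

Derivation:
enqueue(22): queue = [22]
dequeue(): queue = []
enqueue(1): queue = [1]
enqueue(40): queue = [1, 40]
enqueue(85): queue = [1, 40, 85]
enqueue(62): queue = [1, 40, 85, 62]
enqueue(19): queue = [1, 40, 85, 62, 19]
enqueue(22): queue = [1, 40, 85, 62, 19, 22]
enqueue(77): queue = [1, 40, 85, 62, 19, 22, 77]
dequeue(): queue = [40, 85, 62, 19, 22, 77]
enqueue(1): queue = [40, 85, 62, 19, 22, 77, 1]
dequeue(): queue = [85, 62, 19, 22, 77, 1]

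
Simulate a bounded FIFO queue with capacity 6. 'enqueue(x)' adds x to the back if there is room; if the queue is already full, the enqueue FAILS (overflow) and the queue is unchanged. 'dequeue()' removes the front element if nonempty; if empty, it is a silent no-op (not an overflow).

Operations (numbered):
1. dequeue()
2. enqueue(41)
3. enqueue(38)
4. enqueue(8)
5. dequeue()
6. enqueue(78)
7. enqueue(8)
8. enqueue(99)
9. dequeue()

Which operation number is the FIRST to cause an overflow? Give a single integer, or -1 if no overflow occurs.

Answer: -1

Derivation:
1. dequeue(): empty, no-op, size=0
2. enqueue(41): size=1
3. enqueue(38): size=2
4. enqueue(8): size=3
5. dequeue(): size=2
6. enqueue(78): size=3
7. enqueue(8): size=4
8. enqueue(99): size=5
9. dequeue(): size=4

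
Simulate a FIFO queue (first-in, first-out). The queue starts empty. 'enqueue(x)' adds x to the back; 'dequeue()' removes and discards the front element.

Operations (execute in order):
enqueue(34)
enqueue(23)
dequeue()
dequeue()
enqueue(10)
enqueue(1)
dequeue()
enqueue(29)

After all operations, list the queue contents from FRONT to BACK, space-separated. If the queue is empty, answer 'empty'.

Answer: 1 29

Derivation:
enqueue(34): [34]
enqueue(23): [34, 23]
dequeue(): [23]
dequeue(): []
enqueue(10): [10]
enqueue(1): [10, 1]
dequeue(): [1]
enqueue(29): [1, 29]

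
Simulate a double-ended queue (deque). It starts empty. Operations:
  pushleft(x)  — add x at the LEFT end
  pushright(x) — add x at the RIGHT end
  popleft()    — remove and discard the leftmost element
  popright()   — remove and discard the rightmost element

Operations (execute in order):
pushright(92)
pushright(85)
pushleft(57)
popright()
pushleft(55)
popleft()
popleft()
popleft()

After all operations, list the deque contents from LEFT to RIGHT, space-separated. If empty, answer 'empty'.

pushright(92): [92]
pushright(85): [92, 85]
pushleft(57): [57, 92, 85]
popright(): [57, 92]
pushleft(55): [55, 57, 92]
popleft(): [57, 92]
popleft(): [92]
popleft(): []

Answer: empty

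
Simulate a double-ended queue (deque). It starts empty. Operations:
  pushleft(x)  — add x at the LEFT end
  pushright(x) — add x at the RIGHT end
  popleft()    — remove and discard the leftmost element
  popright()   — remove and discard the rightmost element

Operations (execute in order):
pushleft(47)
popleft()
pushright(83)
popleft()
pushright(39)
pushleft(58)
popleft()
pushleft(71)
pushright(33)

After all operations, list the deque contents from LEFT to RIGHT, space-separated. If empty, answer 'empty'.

Answer: 71 39 33

Derivation:
pushleft(47): [47]
popleft(): []
pushright(83): [83]
popleft(): []
pushright(39): [39]
pushleft(58): [58, 39]
popleft(): [39]
pushleft(71): [71, 39]
pushright(33): [71, 39, 33]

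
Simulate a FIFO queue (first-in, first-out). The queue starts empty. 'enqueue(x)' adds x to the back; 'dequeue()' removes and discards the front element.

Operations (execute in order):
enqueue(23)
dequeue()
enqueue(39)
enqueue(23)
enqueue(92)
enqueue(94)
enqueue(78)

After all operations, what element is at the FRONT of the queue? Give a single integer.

enqueue(23): queue = [23]
dequeue(): queue = []
enqueue(39): queue = [39]
enqueue(23): queue = [39, 23]
enqueue(92): queue = [39, 23, 92]
enqueue(94): queue = [39, 23, 92, 94]
enqueue(78): queue = [39, 23, 92, 94, 78]

Answer: 39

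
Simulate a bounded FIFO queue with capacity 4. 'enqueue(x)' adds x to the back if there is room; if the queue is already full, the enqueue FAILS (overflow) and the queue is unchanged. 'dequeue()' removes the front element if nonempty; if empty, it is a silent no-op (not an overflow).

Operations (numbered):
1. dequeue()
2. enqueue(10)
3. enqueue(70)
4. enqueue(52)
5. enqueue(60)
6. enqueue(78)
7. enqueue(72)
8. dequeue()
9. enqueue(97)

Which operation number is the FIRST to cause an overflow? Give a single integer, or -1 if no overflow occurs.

Answer: 6

Derivation:
1. dequeue(): empty, no-op, size=0
2. enqueue(10): size=1
3. enqueue(70): size=2
4. enqueue(52): size=3
5. enqueue(60): size=4
6. enqueue(78): size=4=cap → OVERFLOW (fail)
7. enqueue(72): size=4=cap → OVERFLOW (fail)
8. dequeue(): size=3
9. enqueue(97): size=4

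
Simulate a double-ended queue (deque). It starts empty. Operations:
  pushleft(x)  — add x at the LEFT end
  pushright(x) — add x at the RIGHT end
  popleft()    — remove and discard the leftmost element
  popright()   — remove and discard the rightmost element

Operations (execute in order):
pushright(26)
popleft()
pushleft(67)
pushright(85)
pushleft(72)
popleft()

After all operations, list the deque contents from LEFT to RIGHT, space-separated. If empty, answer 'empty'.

pushright(26): [26]
popleft(): []
pushleft(67): [67]
pushright(85): [67, 85]
pushleft(72): [72, 67, 85]
popleft(): [67, 85]

Answer: 67 85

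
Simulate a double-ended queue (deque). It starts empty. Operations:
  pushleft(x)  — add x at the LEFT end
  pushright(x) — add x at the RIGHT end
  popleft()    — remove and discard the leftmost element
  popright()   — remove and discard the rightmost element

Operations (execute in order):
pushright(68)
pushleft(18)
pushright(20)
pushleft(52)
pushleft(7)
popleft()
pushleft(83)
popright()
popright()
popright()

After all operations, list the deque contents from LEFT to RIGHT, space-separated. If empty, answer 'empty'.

pushright(68): [68]
pushleft(18): [18, 68]
pushright(20): [18, 68, 20]
pushleft(52): [52, 18, 68, 20]
pushleft(7): [7, 52, 18, 68, 20]
popleft(): [52, 18, 68, 20]
pushleft(83): [83, 52, 18, 68, 20]
popright(): [83, 52, 18, 68]
popright(): [83, 52, 18]
popright(): [83, 52]

Answer: 83 52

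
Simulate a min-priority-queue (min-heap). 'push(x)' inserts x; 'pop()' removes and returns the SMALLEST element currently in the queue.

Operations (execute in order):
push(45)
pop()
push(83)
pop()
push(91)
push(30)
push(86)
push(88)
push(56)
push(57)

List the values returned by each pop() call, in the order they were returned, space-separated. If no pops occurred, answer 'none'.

push(45): heap contents = [45]
pop() → 45: heap contents = []
push(83): heap contents = [83]
pop() → 83: heap contents = []
push(91): heap contents = [91]
push(30): heap contents = [30, 91]
push(86): heap contents = [30, 86, 91]
push(88): heap contents = [30, 86, 88, 91]
push(56): heap contents = [30, 56, 86, 88, 91]
push(57): heap contents = [30, 56, 57, 86, 88, 91]

Answer: 45 83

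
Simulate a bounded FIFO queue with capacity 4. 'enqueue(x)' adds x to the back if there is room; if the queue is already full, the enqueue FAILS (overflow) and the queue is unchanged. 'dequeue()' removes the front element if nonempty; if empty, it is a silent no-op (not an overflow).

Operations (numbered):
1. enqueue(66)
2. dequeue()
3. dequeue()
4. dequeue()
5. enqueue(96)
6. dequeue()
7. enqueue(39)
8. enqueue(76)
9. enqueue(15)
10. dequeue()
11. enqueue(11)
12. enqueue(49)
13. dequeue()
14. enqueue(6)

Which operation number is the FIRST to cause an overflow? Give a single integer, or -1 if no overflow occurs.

Answer: -1

Derivation:
1. enqueue(66): size=1
2. dequeue(): size=0
3. dequeue(): empty, no-op, size=0
4. dequeue(): empty, no-op, size=0
5. enqueue(96): size=1
6. dequeue(): size=0
7. enqueue(39): size=1
8. enqueue(76): size=2
9. enqueue(15): size=3
10. dequeue(): size=2
11. enqueue(11): size=3
12. enqueue(49): size=4
13. dequeue(): size=3
14. enqueue(6): size=4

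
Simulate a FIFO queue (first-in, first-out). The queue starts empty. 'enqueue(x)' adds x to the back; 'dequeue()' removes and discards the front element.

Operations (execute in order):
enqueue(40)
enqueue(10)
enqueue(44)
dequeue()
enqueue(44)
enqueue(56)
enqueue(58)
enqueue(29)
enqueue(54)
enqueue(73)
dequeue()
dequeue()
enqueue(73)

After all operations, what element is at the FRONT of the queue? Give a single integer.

enqueue(40): queue = [40]
enqueue(10): queue = [40, 10]
enqueue(44): queue = [40, 10, 44]
dequeue(): queue = [10, 44]
enqueue(44): queue = [10, 44, 44]
enqueue(56): queue = [10, 44, 44, 56]
enqueue(58): queue = [10, 44, 44, 56, 58]
enqueue(29): queue = [10, 44, 44, 56, 58, 29]
enqueue(54): queue = [10, 44, 44, 56, 58, 29, 54]
enqueue(73): queue = [10, 44, 44, 56, 58, 29, 54, 73]
dequeue(): queue = [44, 44, 56, 58, 29, 54, 73]
dequeue(): queue = [44, 56, 58, 29, 54, 73]
enqueue(73): queue = [44, 56, 58, 29, 54, 73, 73]

Answer: 44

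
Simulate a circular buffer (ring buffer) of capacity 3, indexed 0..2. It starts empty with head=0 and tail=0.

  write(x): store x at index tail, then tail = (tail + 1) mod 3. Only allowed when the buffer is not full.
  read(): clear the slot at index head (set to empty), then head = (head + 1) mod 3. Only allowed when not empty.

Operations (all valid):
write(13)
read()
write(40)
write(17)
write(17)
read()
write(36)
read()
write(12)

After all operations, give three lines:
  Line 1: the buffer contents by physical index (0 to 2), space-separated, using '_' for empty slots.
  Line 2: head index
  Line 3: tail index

write(13): buf=[13 _ _], head=0, tail=1, size=1
read(): buf=[_ _ _], head=1, tail=1, size=0
write(40): buf=[_ 40 _], head=1, tail=2, size=1
write(17): buf=[_ 40 17], head=1, tail=0, size=2
write(17): buf=[17 40 17], head=1, tail=1, size=3
read(): buf=[17 _ 17], head=2, tail=1, size=2
write(36): buf=[17 36 17], head=2, tail=2, size=3
read(): buf=[17 36 _], head=0, tail=2, size=2
write(12): buf=[17 36 12], head=0, tail=0, size=3

Answer: 17 36 12
0
0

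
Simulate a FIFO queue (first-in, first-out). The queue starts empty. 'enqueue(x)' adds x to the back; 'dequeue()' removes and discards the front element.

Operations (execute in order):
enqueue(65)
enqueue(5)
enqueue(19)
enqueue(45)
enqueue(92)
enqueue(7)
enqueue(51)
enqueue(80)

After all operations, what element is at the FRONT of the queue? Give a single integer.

Answer: 65

Derivation:
enqueue(65): queue = [65]
enqueue(5): queue = [65, 5]
enqueue(19): queue = [65, 5, 19]
enqueue(45): queue = [65, 5, 19, 45]
enqueue(92): queue = [65, 5, 19, 45, 92]
enqueue(7): queue = [65, 5, 19, 45, 92, 7]
enqueue(51): queue = [65, 5, 19, 45, 92, 7, 51]
enqueue(80): queue = [65, 5, 19, 45, 92, 7, 51, 80]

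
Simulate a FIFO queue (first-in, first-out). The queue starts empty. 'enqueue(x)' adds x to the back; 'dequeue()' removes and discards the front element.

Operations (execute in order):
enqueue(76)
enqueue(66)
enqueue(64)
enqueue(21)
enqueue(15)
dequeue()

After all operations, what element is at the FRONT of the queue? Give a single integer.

enqueue(76): queue = [76]
enqueue(66): queue = [76, 66]
enqueue(64): queue = [76, 66, 64]
enqueue(21): queue = [76, 66, 64, 21]
enqueue(15): queue = [76, 66, 64, 21, 15]
dequeue(): queue = [66, 64, 21, 15]

Answer: 66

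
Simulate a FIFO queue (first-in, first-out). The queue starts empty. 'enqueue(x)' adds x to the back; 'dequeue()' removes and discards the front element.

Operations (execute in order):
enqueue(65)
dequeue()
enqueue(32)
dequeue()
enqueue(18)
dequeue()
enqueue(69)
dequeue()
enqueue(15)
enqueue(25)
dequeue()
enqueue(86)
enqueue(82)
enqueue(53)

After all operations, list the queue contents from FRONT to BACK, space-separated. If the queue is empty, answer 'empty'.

Answer: 25 86 82 53

Derivation:
enqueue(65): [65]
dequeue(): []
enqueue(32): [32]
dequeue(): []
enqueue(18): [18]
dequeue(): []
enqueue(69): [69]
dequeue(): []
enqueue(15): [15]
enqueue(25): [15, 25]
dequeue(): [25]
enqueue(86): [25, 86]
enqueue(82): [25, 86, 82]
enqueue(53): [25, 86, 82, 53]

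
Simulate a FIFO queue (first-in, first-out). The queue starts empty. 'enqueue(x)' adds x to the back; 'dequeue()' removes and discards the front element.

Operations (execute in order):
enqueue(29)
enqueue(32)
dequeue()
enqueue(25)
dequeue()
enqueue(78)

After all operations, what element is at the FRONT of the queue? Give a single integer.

enqueue(29): queue = [29]
enqueue(32): queue = [29, 32]
dequeue(): queue = [32]
enqueue(25): queue = [32, 25]
dequeue(): queue = [25]
enqueue(78): queue = [25, 78]

Answer: 25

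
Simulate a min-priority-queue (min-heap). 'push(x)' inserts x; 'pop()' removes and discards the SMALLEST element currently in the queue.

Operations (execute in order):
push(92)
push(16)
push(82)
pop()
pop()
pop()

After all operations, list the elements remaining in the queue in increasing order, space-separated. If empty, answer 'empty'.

Answer: empty

Derivation:
push(92): heap contents = [92]
push(16): heap contents = [16, 92]
push(82): heap contents = [16, 82, 92]
pop() → 16: heap contents = [82, 92]
pop() → 82: heap contents = [92]
pop() → 92: heap contents = []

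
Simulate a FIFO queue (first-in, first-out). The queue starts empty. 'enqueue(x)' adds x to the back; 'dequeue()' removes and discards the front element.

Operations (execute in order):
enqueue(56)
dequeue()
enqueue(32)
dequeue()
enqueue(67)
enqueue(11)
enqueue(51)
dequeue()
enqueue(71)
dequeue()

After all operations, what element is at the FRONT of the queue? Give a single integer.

enqueue(56): queue = [56]
dequeue(): queue = []
enqueue(32): queue = [32]
dequeue(): queue = []
enqueue(67): queue = [67]
enqueue(11): queue = [67, 11]
enqueue(51): queue = [67, 11, 51]
dequeue(): queue = [11, 51]
enqueue(71): queue = [11, 51, 71]
dequeue(): queue = [51, 71]

Answer: 51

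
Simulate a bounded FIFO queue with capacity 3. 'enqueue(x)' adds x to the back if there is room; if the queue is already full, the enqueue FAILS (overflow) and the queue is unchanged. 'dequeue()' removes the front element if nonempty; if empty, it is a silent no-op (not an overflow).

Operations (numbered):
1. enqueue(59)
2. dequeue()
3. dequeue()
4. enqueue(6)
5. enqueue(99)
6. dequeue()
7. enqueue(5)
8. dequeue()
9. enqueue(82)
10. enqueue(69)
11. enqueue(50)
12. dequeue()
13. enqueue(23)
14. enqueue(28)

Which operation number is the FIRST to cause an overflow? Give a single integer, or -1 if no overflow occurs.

1. enqueue(59): size=1
2. dequeue(): size=0
3. dequeue(): empty, no-op, size=0
4. enqueue(6): size=1
5. enqueue(99): size=2
6. dequeue(): size=1
7. enqueue(5): size=2
8. dequeue(): size=1
9. enqueue(82): size=2
10. enqueue(69): size=3
11. enqueue(50): size=3=cap → OVERFLOW (fail)
12. dequeue(): size=2
13. enqueue(23): size=3
14. enqueue(28): size=3=cap → OVERFLOW (fail)

Answer: 11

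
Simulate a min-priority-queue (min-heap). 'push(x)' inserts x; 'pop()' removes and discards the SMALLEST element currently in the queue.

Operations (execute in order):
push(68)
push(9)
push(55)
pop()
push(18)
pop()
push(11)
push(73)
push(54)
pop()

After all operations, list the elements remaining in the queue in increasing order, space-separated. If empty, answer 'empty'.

Answer: 54 55 68 73

Derivation:
push(68): heap contents = [68]
push(9): heap contents = [9, 68]
push(55): heap contents = [9, 55, 68]
pop() → 9: heap contents = [55, 68]
push(18): heap contents = [18, 55, 68]
pop() → 18: heap contents = [55, 68]
push(11): heap contents = [11, 55, 68]
push(73): heap contents = [11, 55, 68, 73]
push(54): heap contents = [11, 54, 55, 68, 73]
pop() → 11: heap contents = [54, 55, 68, 73]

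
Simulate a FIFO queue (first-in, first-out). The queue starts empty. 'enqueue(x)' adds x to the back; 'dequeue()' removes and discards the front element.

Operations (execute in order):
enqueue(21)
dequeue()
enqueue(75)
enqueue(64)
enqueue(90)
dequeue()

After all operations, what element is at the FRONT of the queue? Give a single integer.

enqueue(21): queue = [21]
dequeue(): queue = []
enqueue(75): queue = [75]
enqueue(64): queue = [75, 64]
enqueue(90): queue = [75, 64, 90]
dequeue(): queue = [64, 90]

Answer: 64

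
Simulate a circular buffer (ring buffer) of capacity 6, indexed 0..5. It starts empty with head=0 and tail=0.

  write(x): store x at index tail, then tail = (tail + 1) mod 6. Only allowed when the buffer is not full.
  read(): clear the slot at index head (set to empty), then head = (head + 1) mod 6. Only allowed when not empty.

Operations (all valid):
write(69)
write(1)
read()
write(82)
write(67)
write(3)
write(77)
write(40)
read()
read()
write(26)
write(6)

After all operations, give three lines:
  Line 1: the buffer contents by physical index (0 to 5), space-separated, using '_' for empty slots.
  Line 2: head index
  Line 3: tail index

write(69): buf=[69 _ _ _ _ _], head=0, tail=1, size=1
write(1): buf=[69 1 _ _ _ _], head=0, tail=2, size=2
read(): buf=[_ 1 _ _ _ _], head=1, tail=2, size=1
write(82): buf=[_ 1 82 _ _ _], head=1, tail=3, size=2
write(67): buf=[_ 1 82 67 _ _], head=1, tail=4, size=3
write(3): buf=[_ 1 82 67 3 _], head=1, tail=5, size=4
write(77): buf=[_ 1 82 67 3 77], head=1, tail=0, size=5
write(40): buf=[40 1 82 67 3 77], head=1, tail=1, size=6
read(): buf=[40 _ 82 67 3 77], head=2, tail=1, size=5
read(): buf=[40 _ _ 67 3 77], head=3, tail=1, size=4
write(26): buf=[40 26 _ 67 3 77], head=3, tail=2, size=5
write(6): buf=[40 26 6 67 3 77], head=3, tail=3, size=6

Answer: 40 26 6 67 3 77
3
3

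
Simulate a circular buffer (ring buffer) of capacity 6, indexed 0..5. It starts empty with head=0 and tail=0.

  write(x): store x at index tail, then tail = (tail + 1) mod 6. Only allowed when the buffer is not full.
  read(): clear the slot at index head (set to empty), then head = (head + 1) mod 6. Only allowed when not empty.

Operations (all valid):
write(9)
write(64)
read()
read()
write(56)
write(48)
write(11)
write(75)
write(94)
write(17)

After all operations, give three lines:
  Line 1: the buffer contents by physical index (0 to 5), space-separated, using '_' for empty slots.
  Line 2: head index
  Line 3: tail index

write(9): buf=[9 _ _ _ _ _], head=0, tail=1, size=1
write(64): buf=[9 64 _ _ _ _], head=0, tail=2, size=2
read(): buf=[_ 64 _ _ _ _], head=1, tail=2, size=1
read(): buf=[_ _ _ _ _ _], head=2, tail=2, size=0
write(56): buf=[_ _ 56 _ _ _], head=2, tail=3, size=1
write(48): buf=[_ _ 56 48 _ _], head=2, tail=4, size=2
write(11): buf=[_ _ 56 48 11 _], head=2, tail=5, size=3
write(75): buf=[_ _ 56 48 11 75], head=2, tail=0, size=4
write(94): buf=[94 _ 56 48 11 75], head=2, tail=1, size=5
write(17): buf=[94 17 56 48 11 75], head=2, tail=2, size=6

Answer: 94 17 56 48 11 75
2
2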